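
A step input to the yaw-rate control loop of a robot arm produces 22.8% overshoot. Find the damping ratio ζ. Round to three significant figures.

Inverting the overshoot relation: ζ = |ln 0.228|/√(π² + ln²0.228) = 0.426.

ζ ≈ 0.426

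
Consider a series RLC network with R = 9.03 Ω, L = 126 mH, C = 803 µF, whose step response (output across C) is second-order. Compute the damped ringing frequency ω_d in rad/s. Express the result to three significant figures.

For a series RLC circuit (capacitor voltage as output), ω_n = 1/√(LC) = 1/√(126 mH · 803 µF) = 99.4 rad/s.
ζ = (R/2)·√(C/L) = (9.03/2)·√(803 µF/126 mH) = 0.360.
The damped frequency ω_d = ω_n√(1−ζ²) = 92.7 rad/s.

ω_d ≈ 92.7 rad/s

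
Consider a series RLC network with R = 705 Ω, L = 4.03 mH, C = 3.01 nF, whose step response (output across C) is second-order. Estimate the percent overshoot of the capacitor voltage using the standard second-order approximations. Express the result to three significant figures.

For a series RLC circuit (capacitor voltage as output), ω_n = 1/√(LC) = 1/√(4.03 mH · 3.01 nF) = 287000 rad/s.
ζ = (R/2)·√(C/L) = (705/2)·√(3.01 nF/4.03 mH) = 0.305.
%OS = 100 e^{−πζ/√(1−ζ²)} with ζ = 0.305 gives 36.6%.

%OS ≈ 36.6%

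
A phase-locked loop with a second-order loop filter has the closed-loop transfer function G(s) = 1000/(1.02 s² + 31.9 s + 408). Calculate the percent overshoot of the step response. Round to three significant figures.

%OS ≈ 1.95%

Dividing through by 1.02: denominator becomes s² + 31.27 s + 400.0.
So ω_n = √400.0 = 20.0 rad/s and ζ = 31.27/(2·20.0) = 0.782.
%OS = 100·exp(−πζ/√(1−ζ²)) = 1.95%.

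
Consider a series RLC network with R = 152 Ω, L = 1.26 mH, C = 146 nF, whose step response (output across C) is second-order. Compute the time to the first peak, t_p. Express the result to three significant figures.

t_p ≈ 0.0000741 s

For a series RLC circuit (capacitor voltage as output), ω_n = 1/√(LC) = 1/√(1.26 mH · 146 nF) = 73700 rad/s.
ζ = (R/2)·√(C/L) = (152/2)·√(146 nF/1.26 mH) = 0.818.
ω_d = ω_n√(1−ζ²) = 42400 rad/s. t_p = π/ω_d = 0.0000741 s.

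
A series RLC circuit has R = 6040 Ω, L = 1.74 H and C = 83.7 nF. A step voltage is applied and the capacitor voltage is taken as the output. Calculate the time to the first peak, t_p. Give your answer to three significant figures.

t_p ≈ 0.00160 s

For a series RLC circuit (capacitor voltage as output), ω_n = 1/√(LC) = 1/√(1.74 H · 83.7 nF) = 2620 rad/s.
ζ = (R/2)·√(C/L) = (6040/2)·√(83.7 nF/1.74 H) = 0.662.
ω_d = 2620·√(1 − 0.662²) = 1960 rad/s. t_p = π/ω_d = 0.00160 s.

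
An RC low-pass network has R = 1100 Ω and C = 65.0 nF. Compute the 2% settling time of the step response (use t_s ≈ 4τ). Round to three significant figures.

τ = RC = 1100 × 65.0 nF = 0.0000715 s.
t_s ≈ 4τ = 0.000286 s.

t_s ≈ 0.000286 s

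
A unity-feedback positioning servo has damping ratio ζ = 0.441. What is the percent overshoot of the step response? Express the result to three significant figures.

%OS ≈ 21.4%

For an underdamped second-order system, %OS = 100·exp(−πζ/√(1−ζ²)).
πζ/√(1−ζ²) = π·0.441/√(1−0.194) = 1.544, so %OS = 100·e^(−1.544) = 21.4%.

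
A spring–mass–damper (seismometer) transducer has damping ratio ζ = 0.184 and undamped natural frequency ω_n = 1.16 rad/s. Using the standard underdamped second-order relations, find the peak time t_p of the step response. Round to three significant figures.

t_p ≈ 2.76 s

The damped frequency is ω_d = ω_n√(1−ζ²) = 1.16·√(1−0.0339) = 1.14 rad/s.
Peak time t_p = π/ω_d = π/1.14 = 2.76 s.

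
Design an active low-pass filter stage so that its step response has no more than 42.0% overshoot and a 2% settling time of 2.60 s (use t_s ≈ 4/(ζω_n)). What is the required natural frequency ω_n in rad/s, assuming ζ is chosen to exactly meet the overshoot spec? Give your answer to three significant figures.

ω_n ≈ 5.78 rad/s

From %OS = 100·exp(−πζ/√(1−ζ²)), invert to get ζ = −ln(OS)/√(π² + ln²(OS)) with OS = 0.420.
−ln 0.420 = 0.8675, so ζ = 0.8675/√(π² + 0.7526) = 0.266.
Then ω_n = 4/(ζ t_s) = 4/(0.266 × 2.60) = 5.78 rad/s.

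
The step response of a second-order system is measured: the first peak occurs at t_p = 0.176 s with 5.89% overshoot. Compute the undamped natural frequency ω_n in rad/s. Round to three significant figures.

ω_n ≈ 24.0 rad/s

From the overshoot, ζ = −ln(OS)/√(π²+ln²(OS)) = 0.670.
t_p = π/ω_d ⇒ ω_d = 17.8 rad/s; then ω_n = ω_d/√(1−ζ²) = 24.0 rad/s.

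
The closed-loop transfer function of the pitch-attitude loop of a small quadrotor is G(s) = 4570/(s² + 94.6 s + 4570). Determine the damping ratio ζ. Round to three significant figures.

ω_n = √4570 = 67.6 rad/s; ζ = 94.6/(2·67.6) = 0.700.

ζ ≈ 0.700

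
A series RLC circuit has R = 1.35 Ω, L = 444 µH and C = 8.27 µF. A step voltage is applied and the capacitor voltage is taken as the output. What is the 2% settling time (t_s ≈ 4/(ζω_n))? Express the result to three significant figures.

For a series RLC circuit (capacitor voltage as output), ω_n = 1/√(LC) = 1/√(444 µH · 8.27 µF) = 16500 rad/s.
ζ = (R/2)·√(C/L) = (1.35/2)·√(8.27 µF/444 µH) = 0.0921.
t_s ≈ 4/(ζω_n) = 0.00263 s.

t_s ≈ 0.00263 s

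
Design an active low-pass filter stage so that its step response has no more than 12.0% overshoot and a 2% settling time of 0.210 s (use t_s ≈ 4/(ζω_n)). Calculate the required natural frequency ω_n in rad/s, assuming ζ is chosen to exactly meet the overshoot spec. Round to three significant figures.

ζ = −ln(OS)/√(π² + (ln OS)²). With OS = 0.120, ln OS = −2.120 and ζ = 2.120/3.790 = 0.559.
Then ω_n = 4/(ζ t_s) = 4/(0.559 × 0.210) = 34.0 rad/s.

ω_n ≈ 34.0 rad/s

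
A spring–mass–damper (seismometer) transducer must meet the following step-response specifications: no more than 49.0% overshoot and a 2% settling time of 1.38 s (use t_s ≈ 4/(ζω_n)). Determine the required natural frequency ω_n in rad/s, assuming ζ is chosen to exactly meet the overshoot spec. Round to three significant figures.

ω_n ≈ 13.1 rad/s

From %OS = 100·exp(−πζ/√(1−ζ²)), invert to get ζ = −ln(OS)/√(π² + ln²(OS)) with OS = 0.490.
−ln 0.490 = 0.7133, so ζ = 0.7133/√(π² + 0.5089) = 0.221.
From t_s ≈ 4/(ζω_n): ω_n = 4/(ζ·t_s) = 4/(0.221·1.38) = 13.1 rad/s.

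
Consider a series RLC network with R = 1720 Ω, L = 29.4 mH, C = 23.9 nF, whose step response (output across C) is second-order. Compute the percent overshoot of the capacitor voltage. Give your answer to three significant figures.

%OS ≈ 2.11%

For a series RLC circuit (capacitor voltage as output), ω_n = 1/√(LC) = 1/√(29.4 mH · 23.9 nF) = 37700 rad/s.
ζ = (R/2)·√(C/L) = (1720/2)·√(23.9 nF/29.4 mH) = 0.775.
%OS = 100 e^{−πζ/√(1−ζ²)} with ζ = 0.775 gives 2.11%.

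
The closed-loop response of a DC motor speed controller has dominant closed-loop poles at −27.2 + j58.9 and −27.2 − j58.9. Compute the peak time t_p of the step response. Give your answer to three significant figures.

t_p = π/ω_d with ω_d = 58.9 (the imaginary part), so t_p = 0.0533 s.

t_p ≈ 0.0533 s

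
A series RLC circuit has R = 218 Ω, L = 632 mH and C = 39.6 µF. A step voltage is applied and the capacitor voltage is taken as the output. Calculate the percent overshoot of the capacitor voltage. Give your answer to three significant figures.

%OS ≈ 0.469%

For a series RLC circuit (capacitor voltage as output), ω_n = 1/√(LC) = 1/√(632 mH · 39.6 µF) = 200 rad/s.
ζ = (R/2)·√(C/L) = (218/2)·√(39.6 µF/632 mH) = 0.863.
%OS = 100 e^{−πζ/√(1−ζ²)} with ζ = 0.863 gives 0.469%.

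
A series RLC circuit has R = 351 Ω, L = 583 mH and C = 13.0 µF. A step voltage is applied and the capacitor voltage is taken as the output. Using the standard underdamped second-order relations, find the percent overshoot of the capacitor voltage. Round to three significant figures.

%OS ≈ 0.954%

For a series RLC circuit (capacitor voltage as output), ω_n = 1/√(LC) = 1/√(583 mH · 13.0 µF) = 363 rad/s.
ζ = (R/2)·√(C/L) = (351/2)·√(13.0 µF/583 mH) = 0.829.
%OS = 100 e^{−πζ/√(1−ζ²)} with ζ = 0.829 gives 0.954%.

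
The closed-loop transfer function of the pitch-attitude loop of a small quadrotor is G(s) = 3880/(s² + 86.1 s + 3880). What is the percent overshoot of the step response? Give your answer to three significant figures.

%OS ≈ 4.96%

Comparing the denominator to s² + 2ζω_n s + ω_n²: ω_n = √3880 = 62.3 rad/s, and 2ζω_n = 86.1 so ζ = 86.1/(2·62.3) = 0.691.
Overshoot: exp(−π·0.691/√(1−0.691²)) = 0.0496, i.e. 4.96%.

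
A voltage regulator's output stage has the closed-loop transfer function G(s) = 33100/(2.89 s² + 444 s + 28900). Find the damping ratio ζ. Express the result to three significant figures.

Dividing through by 2.89: denominator becomes s² + 153.6 s + 10000.
So ω_n = √10000 = 100 rad/s and ζ = 153.6/(2·100) = 0.768.

ζ ≈ 0.768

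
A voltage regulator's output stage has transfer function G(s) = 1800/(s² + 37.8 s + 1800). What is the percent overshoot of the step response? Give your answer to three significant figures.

ω_n = √1800 = 42.4 rad/s; ζ = 37.8/(2·42.4) = 0.445.
%OS = 100·exp(−πζ/√(1−ζ²)) = 20.9%.

%OS ≈ 20.9%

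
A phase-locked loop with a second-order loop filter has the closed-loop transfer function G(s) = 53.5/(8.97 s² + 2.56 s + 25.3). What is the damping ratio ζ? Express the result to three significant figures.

Dividing through by 8.97: denominator becomes s² + 0.2854 s + 2.821.
So ω_n = √2.821 = 1.68 rad/s and ζ = 0.2854/(2·1.68) = 0.0850.

ζ ≈ 0.0850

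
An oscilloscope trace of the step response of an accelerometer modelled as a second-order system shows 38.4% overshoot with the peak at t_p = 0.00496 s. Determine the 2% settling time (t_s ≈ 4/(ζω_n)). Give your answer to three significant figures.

t_s ≈ 0.0207 s

ζ from %OS: ζ = |ln 0.384|/√(π²+ln²0.384) = 0.291.
t_p = π/ω_d ⇒ ω_d = 633 rad/s; then ω_n = ω_d/√(1−ζ²) = 662 rad/s.
t_s ≈ 4/(ζω_n) = 4/(0.291·662) = 0.0207 s.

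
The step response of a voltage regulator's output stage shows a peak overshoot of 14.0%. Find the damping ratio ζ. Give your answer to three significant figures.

ζ ≈ 0.531

Inverting the overshoot relation: ζ = |ln 0.140|/√(π² + ln²0.140) = 0.531.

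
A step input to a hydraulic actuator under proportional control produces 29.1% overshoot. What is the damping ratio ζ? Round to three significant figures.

From %OS = 100·exp(−πζ/√(1−ζ²)), invert to get ζ = −ln(OS)/√(π² + ln²(OS)) with OS = 0.291.
−ln 0.291 = 1.234, so ζ = 1.234/√(π² + 1.524) = 0.366.

ζ ≈ 0.366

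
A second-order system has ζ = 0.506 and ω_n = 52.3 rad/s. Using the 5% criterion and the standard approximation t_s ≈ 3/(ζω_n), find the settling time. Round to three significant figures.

t_s ≈ 0.113 s

t_s ≈ 3/(ζω_n) = 3/(0.506 × 52.3) = 0.113 s.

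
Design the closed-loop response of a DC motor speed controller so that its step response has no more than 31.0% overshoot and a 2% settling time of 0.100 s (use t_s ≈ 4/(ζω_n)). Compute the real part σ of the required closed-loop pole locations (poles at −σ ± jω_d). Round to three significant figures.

σ ≈ 40.0

The settling-time spec alone fixes σ = ζω_n = 4/t_s = 4/0.100 = 40.0.
(Overshoot then fixes ζ = 0.349 and hence ω_d = σ·√(1−ζ²)/ζ = 107 rad/s.)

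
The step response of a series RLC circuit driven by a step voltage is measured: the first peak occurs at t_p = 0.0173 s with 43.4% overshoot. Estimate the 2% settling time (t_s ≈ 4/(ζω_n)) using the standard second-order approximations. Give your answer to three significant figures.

t_s ≈ 0.0829 s

ζ from %OS: ζ = |ln 0.434|/√(π²+ln²0.434) = 0.257.
From t_p = π/ω_d, ω_d = π/0.0173 = 182 rad/s, so ω_n = ω_d/√(1−ζ²) = 188 rad/s.
t_s ≈ 4/(ζω_n) = 4/(0.257·188) = 0.0829 s.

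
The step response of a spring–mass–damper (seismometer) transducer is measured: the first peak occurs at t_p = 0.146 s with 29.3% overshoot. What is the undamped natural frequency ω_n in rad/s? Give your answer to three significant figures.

ω_n ≈ 23.1 rad/s

The overshoot fixes ζ = −ln(OS)/√(π²+ln²(OS)) = 0.364.
t_p = π/ω_d ⇒ ω_d = 21.5 rad/s; then ω_n = ω_d/√(1−ζ²) = 23.1 rad/s.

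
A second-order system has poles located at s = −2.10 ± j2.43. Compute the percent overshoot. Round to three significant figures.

|pole| = ω_n = √(2.10² + 2.43²) = 3.21 rad/s; ζ = cos θ = σ/ω_n = 0.654.
Overshoot: exp(−π·0.654/√(1−0.654²)) = 0.0662, i.e. 6.62%.

%OS ≈ 6.62%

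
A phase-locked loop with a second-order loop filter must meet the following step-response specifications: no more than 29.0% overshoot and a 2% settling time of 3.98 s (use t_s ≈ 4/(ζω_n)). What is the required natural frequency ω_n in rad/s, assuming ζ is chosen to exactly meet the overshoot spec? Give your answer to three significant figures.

ω_n ≈ 2.74 rad/s

Inverting the overshoot relation: ζ = |ln 0.290|/√(π² + ln²0.290) = 0.367.
From t_s ≈ 4/(ζω_n): ω_n = 4/(ζ·t_s) = 4/(0.367·3.98) = 2.74 rad/s.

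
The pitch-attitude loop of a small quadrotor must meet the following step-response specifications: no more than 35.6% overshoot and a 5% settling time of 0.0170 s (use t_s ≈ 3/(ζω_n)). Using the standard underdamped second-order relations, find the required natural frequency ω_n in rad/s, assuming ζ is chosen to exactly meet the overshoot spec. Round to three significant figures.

ω_n ≈ 565 rad/s

ζ = −ln(OS)/√(π² + (ln OS)²). With OS = 0.356, ln OS = −1.033 and ζ = 1.033/3.307 = 0.312.
Then ω_n = 3/(ζ t_s) = 3/(0.312 × 0.0170) = 565 rad/s.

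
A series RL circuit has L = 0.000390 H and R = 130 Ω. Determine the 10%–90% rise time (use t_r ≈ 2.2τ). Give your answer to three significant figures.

t_r ≈ 0.00000660 s

τ = L/R = 0.000390/130 = 0.00000300 s.
t_r ≈ 2.2τ = 0.00000660 s.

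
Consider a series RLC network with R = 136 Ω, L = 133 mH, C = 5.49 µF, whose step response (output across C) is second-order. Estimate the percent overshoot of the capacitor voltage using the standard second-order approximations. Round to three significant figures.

For a series RLC circuit (capacitor voltage as output), ω_n = 1/√(LC) = 1/√(133 mH · 5.49 µF) = 1170 rad/s.
ζ = (R/2)·√(C/L) = (136/2)·√(5.49 µF/133 mH) = 0.437.
%OS = 100 e^{−πζ/√(1−ζ²)} with ζ = 0.437 gives 21.7%.

%OS ≈ 21.7%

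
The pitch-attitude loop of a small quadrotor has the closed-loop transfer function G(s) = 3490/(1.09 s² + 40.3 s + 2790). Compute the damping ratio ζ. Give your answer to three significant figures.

Dividing through by 1.09: denominator becomes s² + 36.97 s + 2560.
So ω_n = √2560 = 50.6 rad/s and ζ = 36.97/(2·50.6) = 0.365.

ζ ≈ 0.365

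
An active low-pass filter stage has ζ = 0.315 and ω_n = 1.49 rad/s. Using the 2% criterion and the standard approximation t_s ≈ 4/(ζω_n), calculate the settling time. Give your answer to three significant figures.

t_s ≈ 4/(ζω_n) = 4/(0.315 × 1.49) = 8.52 s.

t_s ≈ 8.52 s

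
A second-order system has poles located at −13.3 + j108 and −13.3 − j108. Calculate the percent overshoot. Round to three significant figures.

%OS ≈ 67.9%

The poles are at −σ ± jω_d with σ = 13.3 and ω_d = 108, so ω_n = √(σ²+ω_d²) = 109 rad/s and ζ = σ/ω_n = 0.122.
%OS = 100 e^{−πζ/√(1−ζ²)} with ζ = 0.122 gives 67.9%.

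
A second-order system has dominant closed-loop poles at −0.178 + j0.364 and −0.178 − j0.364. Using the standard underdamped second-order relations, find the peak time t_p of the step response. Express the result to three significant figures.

t_p = π/ω_d with ω_d = 0.364 (the imaginary part), so t_p = 8.63 s.

t_p ≈ 8.63 s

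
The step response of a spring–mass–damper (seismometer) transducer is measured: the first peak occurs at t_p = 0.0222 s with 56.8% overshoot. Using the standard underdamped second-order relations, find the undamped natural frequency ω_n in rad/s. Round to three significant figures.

ω_n ≈ 144 rad/s

From the overshoot, ζ = −ln(OS)/√(π²+ln²(OS)) = 0.177.
t_p = π/ω_d ⇒ ω_d = 142 rad/s; then ω_n = ω_d/√(1−ζ²) = 144 rad/s.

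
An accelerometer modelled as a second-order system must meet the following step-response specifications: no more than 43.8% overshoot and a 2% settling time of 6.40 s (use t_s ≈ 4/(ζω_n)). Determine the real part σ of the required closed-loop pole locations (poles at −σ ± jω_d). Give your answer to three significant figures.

The settling-time spec alone fixes σ = ζω_n = 4/t_s = 4/6.40 = 0.625.
(Overshoot then fixes ζ = 0.254 and hence ω_d = σ·√(1−ζ²)/ζ = 2.38 rad/s.)

σ ≈ 0.625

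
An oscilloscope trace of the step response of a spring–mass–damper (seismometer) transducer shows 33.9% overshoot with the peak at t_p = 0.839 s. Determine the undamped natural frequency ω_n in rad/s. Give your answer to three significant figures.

ω_n ≈ 3.96 rad/s

ζ from %OS: ζ = |ln 0.339|/√(π²+ln²0.339) = 0.326.
From t_p = π/ω_d, ω_d = π/0.839 = 3.74 rad/s, so ω_n = ω_d/√(1−ζ²) = 3.96 rad/s.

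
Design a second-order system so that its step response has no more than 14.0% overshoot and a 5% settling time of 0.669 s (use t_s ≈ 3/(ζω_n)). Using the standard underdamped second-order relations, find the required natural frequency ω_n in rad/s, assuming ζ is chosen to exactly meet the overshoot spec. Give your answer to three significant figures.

ω_n ≈ 8.45 rad/s

ζ = −ln(OS)/√(π² + (ln OS)²). With OS = 0.140, ln OS = −1.966 and ζ = 1.966/3.706 = 0.531.
Then ω_n = 3/(ζ t_s) = 3/(0.531 × 0.669) = 8.45 rad/s.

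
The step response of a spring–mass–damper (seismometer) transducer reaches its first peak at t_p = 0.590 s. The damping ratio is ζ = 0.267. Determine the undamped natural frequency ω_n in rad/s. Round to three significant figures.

Peak time t_p = π/ω_d, so ω_d = π/t_p = π/0.590 = 5.32 rad/s.
ω_n = ω_d/√(1−ζ²) = 5.32/√0.929 = 5.53 rad/s.

ω_n ≈ 5.53 rad/s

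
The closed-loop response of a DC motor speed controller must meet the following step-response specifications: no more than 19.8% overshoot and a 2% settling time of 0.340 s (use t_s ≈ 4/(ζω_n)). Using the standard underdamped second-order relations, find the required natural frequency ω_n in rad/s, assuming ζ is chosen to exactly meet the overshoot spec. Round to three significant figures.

From %OS = 100·exp(−πζ/√(1−ζ²)), invert to get ζ = −ln(OS)/√(π² + ln²(OS)) with OS = 0.198.
−ln 0.198 = 1.619, so ζ = 1.619/√(π² + 2.623) = 0.458.
Then ω_n = 4/(ζ t_s) = 4/(0.458 × 0.340) = 25.7 rad/s.

ω_n ≈ 25.7 rad/s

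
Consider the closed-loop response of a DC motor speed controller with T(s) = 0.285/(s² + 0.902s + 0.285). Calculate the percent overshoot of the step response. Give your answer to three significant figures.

Comparing the denominator to s² + 2ζω_n s + ω_n²: ω_n = √0.285 = 0.534 rad/s, and 2ζω_n = 0.902 so ζ = 0.902/(2·0.534) = 0.845.
Overshoot: exp(−π·0.845/√(1−0.845²)) = 0.00701, i.e. 0.701%.

%OS ≈ 0.701%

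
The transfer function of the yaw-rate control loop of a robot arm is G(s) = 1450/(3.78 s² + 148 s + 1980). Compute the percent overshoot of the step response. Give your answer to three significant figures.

%OS ≈ 0.559%

Dividing through by 3.78: denominator becomes s² + 39.15 s + 523.8.
So ω_n = √523.8 = 22.9 rad/s and ζ = 39.15/(2·22.9) = 0.855.
%OS = 100 e^{−πζ/√(1−ζ²)} with ζ = 0.855 gives 0.559%.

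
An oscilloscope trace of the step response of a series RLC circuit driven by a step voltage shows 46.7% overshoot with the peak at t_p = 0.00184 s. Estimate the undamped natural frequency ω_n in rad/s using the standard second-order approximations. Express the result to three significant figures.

ω_n ≈ 1760 rad/s

ζ from %OS: ζ = |ln 0.467|/√(π²+ln²0.467) = 0.236.
From t_p = π/ω_d, ω_d = π/0.00184 = 1710 rad/s, so ω_n = ω_d/√(1−ζ²) = 1760 rad/s.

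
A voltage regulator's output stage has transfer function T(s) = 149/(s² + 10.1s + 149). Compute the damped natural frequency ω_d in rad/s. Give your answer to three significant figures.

Matching coefficients with s² + 2ζω_n s + ω_n² gives ω_n² = 149 ⇒ ω_n = 12.2 rad/s, and ζ = 10.1/(2ω_n) = 0.414.
ω_d = ω_n√(1−ζ²) = 11.1 rad/s.

ω_d ≈ 11.1 rad/s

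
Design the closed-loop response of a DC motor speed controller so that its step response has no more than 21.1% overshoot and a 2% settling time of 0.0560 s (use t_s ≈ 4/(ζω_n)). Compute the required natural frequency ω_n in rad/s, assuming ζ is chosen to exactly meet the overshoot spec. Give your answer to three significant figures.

ω_n ≈ 161 rad/s

ζ = −ln(OS)/√(π² + (ln OS)²). With OS = 0.211, ln OS = −1.556 and ζ = 1.556/3.506 = 0.444.
Then ω_n = 4/(ζ t_s) = 4/(0.444 × 0.0560) = 161 rad/s.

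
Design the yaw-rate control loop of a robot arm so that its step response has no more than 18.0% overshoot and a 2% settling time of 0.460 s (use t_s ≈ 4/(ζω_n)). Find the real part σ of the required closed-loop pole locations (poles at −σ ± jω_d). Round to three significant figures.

The settling-time spec alone fixes σ = ζω_n = 4/t_s = 4/0.460 = 8.70.
(Overshoot then fixes ζ = 0.479 and hence ω_d = σ·√(1−ζ²)/ζ = 15.9 rad/s.)

σ ≈ 8.70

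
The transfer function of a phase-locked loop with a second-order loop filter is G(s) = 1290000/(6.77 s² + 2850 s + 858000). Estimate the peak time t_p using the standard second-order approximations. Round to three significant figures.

t_p ≈ 0.0109 s

Dividing through by 6.77: denominator becomes s² + 421.0 s + 126700.
So ω_n = √126700 = 356 rad/s and ζ = 421.0/(2·356) = 0.591.
ω_d = ω_n√(1−ζ²) = 287 rad/s. t_p = π/ω_d = 0.0109 s.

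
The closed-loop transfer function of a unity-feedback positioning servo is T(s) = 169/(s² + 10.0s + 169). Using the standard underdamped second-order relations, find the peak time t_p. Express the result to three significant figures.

Matching coefficients with s² + 2ζω_n s + ω_n² gives ω_n² = 169 ⇒ ω_n = 13.0 rad/s, and ζ = 10.0/(2ω_n) = 0.385.
ω_d = 13.0·√(1 − 0.385²) = 12.0 rad/s. Then t_p = π/ω_d = 0.262 s.

t_p ≈ 0.262 s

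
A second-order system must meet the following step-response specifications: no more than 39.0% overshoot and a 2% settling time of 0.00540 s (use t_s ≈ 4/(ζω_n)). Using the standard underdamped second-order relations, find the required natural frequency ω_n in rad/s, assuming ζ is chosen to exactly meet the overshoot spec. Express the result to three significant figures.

ω_n ≈ 2580 rad/s

From %OS = 100·exp(−πζ/√(1−ζ²)), invert to get ζ = −ln(OS)/√(π² + ln²(OS)) with OS = 0.390.
−ln 0.390 = 0.9416, so ζ = 0.9416/√(π² + 0.8866) = 0.287.
From t_s ≈ 4/(ζω_n): ω_n = 4/(ζ·t_s) = 4/(0.287·0.00540) = 2580 rad/s.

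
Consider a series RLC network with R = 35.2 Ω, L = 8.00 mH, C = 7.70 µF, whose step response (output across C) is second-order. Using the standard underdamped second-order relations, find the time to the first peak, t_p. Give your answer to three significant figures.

t_p ≈ 0.000931 s

For a series RLC circuit (capacitor voltage as output), ω_n = 1/√(LC) = 1/√(8.00 mH · 7.70 µF) = 4030 rad/s.
ζ = (R/2)·√(C/L) = (35.2/2)·√(7.70 µF/8.00 mH) = 0.546.
The damped frequency ω_d = ω_n√(1−ζ²) = 3380 rad/s. t_p = π/ω_d = 0.000931 s.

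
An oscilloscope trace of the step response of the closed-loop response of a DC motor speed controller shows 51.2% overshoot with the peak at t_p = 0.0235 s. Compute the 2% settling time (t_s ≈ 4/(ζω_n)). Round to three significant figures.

From the overshoot, ζ = −ln(OS)/√(π²+ln²(OS)) = 0.208.
From t_p = π/ω_d, ω_d = π/0.0235 = 134 rad/s, so ω_n = ω_d/√(1−ζ²) = 137 rad/s.
t_s ≈ 4/(ζω_n) = 4/(0.208·137) = 0.140 s.

t_s ≈ 0.140 s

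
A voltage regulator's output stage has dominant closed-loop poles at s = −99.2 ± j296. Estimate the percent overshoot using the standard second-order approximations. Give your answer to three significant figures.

|pole| = ω_n = √(99.2² + 296²) = 312 rad/s; ζ = cos θ = σ/ω_n = 0.318.
Overshoot: exp(−π·0.318/√(1−0.318²)) = 0.349, i.e. 34.9%.

%OS ≈ 34.9%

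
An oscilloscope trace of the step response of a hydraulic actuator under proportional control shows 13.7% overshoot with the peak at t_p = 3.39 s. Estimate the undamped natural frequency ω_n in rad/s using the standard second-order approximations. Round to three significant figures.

ω_n ≈ 1.10 rad/s

From the overshoot, ζ = −ln(OS)/√(π²+ln²(OS)) = 0.535.
t_p = π/ω_d ⇒ ω_d = 0.927 rad/s; then ω_n = ω_d/√(1−ζ²) = 1.10 rad/s.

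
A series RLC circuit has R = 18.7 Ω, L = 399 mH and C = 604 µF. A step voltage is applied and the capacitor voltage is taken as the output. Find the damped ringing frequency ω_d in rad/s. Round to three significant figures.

ω_d ≈ 60.0 rad/s

For a series RLC circuit (capacitor voltage as output), ω_n = 1/√(LC) = 1/√(399 mH · 604 µF) = 64.4 rad/s.
ζ = (R/2)·√(C/L) = (18.7/2)·√(604 µF/399 mH) = 0.364.
ω_d = ω_n√(1−ζ²) = 60.0 rad/s.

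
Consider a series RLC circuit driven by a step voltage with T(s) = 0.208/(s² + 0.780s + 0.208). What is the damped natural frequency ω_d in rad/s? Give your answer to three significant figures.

ω_d ≈ 0.236 rad/s

ω_n = √0.208 = 0.456 rad/s; ζ = 0.780/(2·0.456) = 0.855.
ω_d = 0.456·√(1 − 0.855²) = 0.236 rad/s.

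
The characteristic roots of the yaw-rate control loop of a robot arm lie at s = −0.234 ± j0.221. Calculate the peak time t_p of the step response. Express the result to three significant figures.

t_p = π/ω_d with ω_d = 0.221 (the imaginary part), so t_p = 14.2 s.

t_p ≈ 14.2 s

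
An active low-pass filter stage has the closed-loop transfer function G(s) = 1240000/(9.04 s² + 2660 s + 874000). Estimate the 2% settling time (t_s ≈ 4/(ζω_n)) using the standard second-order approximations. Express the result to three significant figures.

t_s ≈ 0.0272 s

Dividing through by 9.04: denominator becomes s² + 294.2 s + 96680.
So ω_n = √96680 = 311 rad/s and ζ = 294.2/(2·311) = 0.473.
t_s ≈ 4/(ζω_n) = 0.0272 s.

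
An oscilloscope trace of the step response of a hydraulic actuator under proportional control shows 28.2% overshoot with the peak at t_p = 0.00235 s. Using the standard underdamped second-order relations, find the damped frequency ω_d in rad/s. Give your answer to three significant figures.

ω_d ≈ 1340 rad/s

t_p = π/ω_d, so ω_d = π/0.00235 = 1340 rad/s.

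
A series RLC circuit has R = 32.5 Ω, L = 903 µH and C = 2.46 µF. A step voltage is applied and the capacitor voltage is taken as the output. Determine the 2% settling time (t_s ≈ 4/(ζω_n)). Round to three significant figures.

For a series RLC circuit (capacitor voltage as output), ω_n = 1/√(LC) = 1/√(903 µH · 2.46 µF) = 21200 rad/s.
ζ = (R/2)·√(C/L) = (32.5/2)·√(2.46 µF/903 µH) = 0.848.
t_s ≈ 4/(ζω_n) = 0.000222 s.

t_s ≈ 0.000222 s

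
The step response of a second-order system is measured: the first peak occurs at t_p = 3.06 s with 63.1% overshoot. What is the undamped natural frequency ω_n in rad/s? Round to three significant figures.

ζ from %OS: ζ = |ln 0.631|/√(π²+ln²0.631) = 0.145.
t_p = π/ω_d ⇒ ω_d = 1.03 rad/s; then ω_n = ω_d/√(1−ζ²) = 1.04 rad/s.

ω_n ≈ 1.04 rad/s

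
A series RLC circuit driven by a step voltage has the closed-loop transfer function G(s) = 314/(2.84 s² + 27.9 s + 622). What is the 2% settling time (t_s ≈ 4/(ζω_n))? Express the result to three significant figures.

Dividing through by 2.84: denominator becomes s² + 9.824 s + 219.0.
So ω_n = √219.0 = 14.8 rad/s and ζ = 9.824/(2·14.8) = 0.332.
t_s ≈ 4/(ζω_n) = 0.814 s.

t_s ≈ 0.814 s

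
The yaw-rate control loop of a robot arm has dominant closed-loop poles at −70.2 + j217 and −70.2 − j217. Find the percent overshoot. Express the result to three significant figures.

The poles are at −σ ± jω_d with σ = 70.2 and ω_d = 217, so ω_n = √(σ²+ω_d²) = 228 rad/s and ζ = σ/ω_n = 0.308.
%OS = 100·exp(−πζ/√(1−ζ²)) = 36.2%.

%OS ≈ 36.2%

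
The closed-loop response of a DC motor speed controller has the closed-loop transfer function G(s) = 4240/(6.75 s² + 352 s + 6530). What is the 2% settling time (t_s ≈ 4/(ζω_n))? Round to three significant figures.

Dividing through by 6.75: denominator becomes s² + 52.15 s + 967.4.
So ω_n = √967.4 = 31.1 rad/s and ζ = 52.15/(2·31.1) = 0.838.
t_s ≈ 4/(ζω_n) = 0.153 s.

t_s ≈ 0.153 s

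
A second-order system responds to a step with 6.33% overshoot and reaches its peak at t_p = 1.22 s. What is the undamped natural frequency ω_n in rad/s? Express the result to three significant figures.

ω_n ≈ 3.43 rad/s

The overshoot fixes ζ = −ln(OS)/√(π²+ln²(OS)) = 0.660.
From t_p = π/ω_d, ω_d = π/1.22 = 2.58 rad/s, so ω_n = ω_d/√(1−ζ²) = 3.43 rad/s.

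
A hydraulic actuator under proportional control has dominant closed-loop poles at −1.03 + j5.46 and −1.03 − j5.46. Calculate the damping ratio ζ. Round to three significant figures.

ζ ≈ 0.185

With σ = 1.03, ω_d = 5.46: ω_n = √(σ²+ω_d²) = 5.56 rad/s, ζ = σ/ω_n = 0.185.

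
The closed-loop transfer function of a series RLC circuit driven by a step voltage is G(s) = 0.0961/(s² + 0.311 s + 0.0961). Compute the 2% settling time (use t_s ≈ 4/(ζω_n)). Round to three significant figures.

t_s ≈ 25.7 s

Matching coefficients with s² + 2ζω_n s + ω_n² gives ω_n² = 0.0961 ⇒ ω_n = 0.310 rad/s, and ζ = 0.311/(2ω_n) = 0.502.
t_s ≈ 4/(ζω_n) = 4/(0.502·0.310) = 25.7 s.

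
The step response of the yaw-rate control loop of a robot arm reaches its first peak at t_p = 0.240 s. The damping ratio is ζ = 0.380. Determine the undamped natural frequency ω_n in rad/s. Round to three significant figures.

ω_n ≈ 14.2 rad/s

Peak time t_p = π/ω_d, so ω_d = π/t_p = π/0.240 = 13.1 rad/s.
ω_n = ω_d/√(1−ζ²) = 13.1/√0.856 = 14.2 rad/s.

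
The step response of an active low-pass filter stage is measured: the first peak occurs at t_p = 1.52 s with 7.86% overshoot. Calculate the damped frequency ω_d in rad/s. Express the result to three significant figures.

t_p = π/ω_d, so ω_d = π/1.52 = 2.07 rad/s.

ω_d ≈ 2.07 rad/s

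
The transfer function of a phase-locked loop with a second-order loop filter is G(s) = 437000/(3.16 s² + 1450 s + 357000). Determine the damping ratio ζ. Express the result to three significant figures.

ζ ≈ 0.683

Dividing through by 3.16: denominator becomes s² + 458.9 s + 113000.
So ω_n = √113000 = 336 rad/s and ζ = 458.9/(2·336) = 0.683.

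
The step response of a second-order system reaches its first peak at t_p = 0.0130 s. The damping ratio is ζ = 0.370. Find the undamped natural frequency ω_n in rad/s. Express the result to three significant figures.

ω_n ≈ 260 rad/s

Peak time t_p = π/ω_d, so ω_d = π/t_p = π/0.0130 = 242 rad/s.
ω_n = ω_d/√(1−ζ²) = 242/√0.863 = 260 rad/s.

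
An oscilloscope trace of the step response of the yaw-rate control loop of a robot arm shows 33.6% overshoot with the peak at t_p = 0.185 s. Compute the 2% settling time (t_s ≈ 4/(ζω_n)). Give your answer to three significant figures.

t_s ≈ 0.678 s

ζ from %OS: ζ = |ln 0.336|/√(π²+ln²0.336) = 0.328.
From t_p = π/ω_d, ω_d = π/0.185 = 17.0 rad/s, so ω_n = ω_d/√(1−ζ²) = 18.0 rad/s.
t_s ≈ 4/(ζω_n) = 4/(0.328·18.0) = 0.678 s.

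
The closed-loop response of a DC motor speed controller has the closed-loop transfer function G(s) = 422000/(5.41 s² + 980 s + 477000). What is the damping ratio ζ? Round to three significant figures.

ζ ≈ 0.305

Dividing through by 5.41: denominator becomes s² + 181.1 s + 88170.
So ω_n = √88170 = 297 rad/s and ζ = 181.1/(2·297) = 0.305.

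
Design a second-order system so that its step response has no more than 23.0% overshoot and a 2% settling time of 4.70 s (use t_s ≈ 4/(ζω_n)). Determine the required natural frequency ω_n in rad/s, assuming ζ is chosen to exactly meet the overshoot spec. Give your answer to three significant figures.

ω_n ≈ 2.01 rad/s

Inverting the overshoot relation: ζ = |ln 0.230|/√(π² + ln²0.230) = 0.424.
From t_s ≈ 4/(ζω_n): ω_n = 4/(ζ·t_s) = 4/(0.424·4.70) = 2.01 rad/s.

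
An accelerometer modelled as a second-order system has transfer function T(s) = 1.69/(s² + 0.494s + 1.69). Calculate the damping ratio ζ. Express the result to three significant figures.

Matching coefficients with s² + 2ζω_n s + ω_n² gives ω_n² = 1.69 ⇒ ω_n = 1.30 rad/s, and ζ = 0.494/(2ω_n) = 0.190.

ζ ≈ 0.190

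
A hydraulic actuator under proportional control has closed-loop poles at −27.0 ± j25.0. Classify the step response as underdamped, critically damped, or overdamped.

underdamped

Since the poles form a complex-conjugate pair with nonzero imaginary part, the response is underdamped.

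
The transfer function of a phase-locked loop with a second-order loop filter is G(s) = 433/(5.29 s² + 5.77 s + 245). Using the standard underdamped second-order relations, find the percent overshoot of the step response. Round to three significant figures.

%OS ≈ 77.7%

Dividing through by 5.29: denominator becomes s² + 1.091 s + 46.31.
So ω_n = √46.31 = 6.81 rad/s and ζ = 1.091/(2·6.81) = 0.0801.
Overshoot: exp(−π·0.0801/√(1−0.0801²)) = 0.777, i.e. 77.7%.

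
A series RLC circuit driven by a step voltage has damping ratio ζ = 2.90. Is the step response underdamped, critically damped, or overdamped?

Since ζ = 2.90 > 1, the system is overdamped.

overdamped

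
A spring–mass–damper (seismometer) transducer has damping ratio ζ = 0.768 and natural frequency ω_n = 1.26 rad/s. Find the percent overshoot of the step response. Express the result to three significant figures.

For an underdamped second-order system, %OS = 100·exp(−πζ/√(1−ζ²)).
πζ/√(1−ζ²) = π·0.768/√(1−0.590) = 3.767, so %OS = 100·e^(−3.767) = 2.31%.

%OS ≈ 2.31%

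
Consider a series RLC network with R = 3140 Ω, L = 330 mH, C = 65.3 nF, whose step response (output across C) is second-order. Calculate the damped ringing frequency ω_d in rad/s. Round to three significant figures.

ω_d ≈ 4880 rad/s

For a series RLC circuit (capacitor voltage as output), ω_n = 1/√(LC) = 1/√(330 mH · 65.3 nF) = 6810 rad/s.
ζ = (R/2)·√(C/L) = (3140/2)·√(65.3 nF/330 mH) = 0.698.
ω_d = 6810·√(1 − 0.698²) = 4880 rad/s.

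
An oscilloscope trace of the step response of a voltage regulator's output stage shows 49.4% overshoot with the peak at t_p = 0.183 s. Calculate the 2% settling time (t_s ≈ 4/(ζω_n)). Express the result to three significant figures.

From the overshoot, ζ = −ln(OS)/√(π²+ln²(OS)) = 0.219.
From t_p = π/ω_d, ω_d = π/0.183 = 17.2 rad/s, so ω_n = ω_d/√(1−ζ²) = 17.6 rad/s.
t_s ≈ 4/(ζω_n) = 4/(0.219·17.6) = 1.04 s.

t_s ≈ 1.04 s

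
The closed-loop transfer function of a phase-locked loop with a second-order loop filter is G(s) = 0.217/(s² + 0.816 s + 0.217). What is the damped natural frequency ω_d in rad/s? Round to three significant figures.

Comparing the denominator to s² + 2ζω_n s + ω_n²: ω_n = √0.217 = 0.466 rad/s, and 2ζω_n = 0.816 so ζ = 0.816/(2·0.466) = 0.876.
ω_d = ω_n√(1−ζ²) = 0.225 rad/s.

ω_d ≈ 0.225 rad/s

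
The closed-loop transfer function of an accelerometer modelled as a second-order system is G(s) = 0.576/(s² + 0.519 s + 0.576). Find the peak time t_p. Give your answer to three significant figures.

t_p ≈ 4.40 s

ω_n = √0.576 = 0.759 rad/s; ζ = 0.519/(2·0.759) = 0.342.
ω_d = 0.759·√(1 − 0.342²) = 0.713 rad/s. Then t_p = π/ω_d = 4.40 s.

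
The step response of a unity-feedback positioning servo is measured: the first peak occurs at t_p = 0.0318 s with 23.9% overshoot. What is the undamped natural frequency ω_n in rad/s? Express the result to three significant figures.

ω_n ≈ 109 rad/s

From the overshoot, ζ = −ln(OS)/√(π²+ln²(OS)) = 0.415.
t_p = π/ω_d ⇒ ω_d = 98.8 rad/s; then ω_n = ω_d/√(1−ζ²) = 109 rad/s.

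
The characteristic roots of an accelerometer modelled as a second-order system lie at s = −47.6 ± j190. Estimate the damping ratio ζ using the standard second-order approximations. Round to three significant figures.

ζ ≈ 0.243

The poles are at −σ ± jω_d with σ = 47.6 and ω_d = 190, so ω_n = √(σ²+ω_d²) = 196 rad/s and ζ = σ/ω_n = 0.243.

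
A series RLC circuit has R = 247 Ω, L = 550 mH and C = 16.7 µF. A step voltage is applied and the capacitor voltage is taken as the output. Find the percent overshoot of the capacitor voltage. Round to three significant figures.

%OS ≈ 5.41%

For a series RLC circuit (capacitor voltage as output), ω_n = 1/√(LC) = 1/√(550 mH · 16.7 µF) = 330 rad/s.
ζ = (R/2)·√(C/L) = (247/2)·√(16.7 µF/550 mH) = 0.681.
%OS = 100 e^{−πζ/√(1−ζ²)} with ζ = 0.681 gives 5.41%.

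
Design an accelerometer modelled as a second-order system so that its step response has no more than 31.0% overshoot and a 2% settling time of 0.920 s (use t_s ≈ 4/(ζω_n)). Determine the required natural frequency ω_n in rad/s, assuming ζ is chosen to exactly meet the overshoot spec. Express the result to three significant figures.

ω_n ≈ 12.4 rad/s

From %OS = 100·exp(−πζ/√(1−ζ²)), invert to get ζ = −ln(OS)/√(π² + ln²(OS)) with OS = 0.310.
−ln 0.310 = 1.171, so ζ = 1.171/√(π² + 1.372) = 0.349.
From t_s ≈ 4/(ζω_n): ω_n = 4/(ζ·t_s) = 4/(0.349·0.920) = 12.4 rad/s.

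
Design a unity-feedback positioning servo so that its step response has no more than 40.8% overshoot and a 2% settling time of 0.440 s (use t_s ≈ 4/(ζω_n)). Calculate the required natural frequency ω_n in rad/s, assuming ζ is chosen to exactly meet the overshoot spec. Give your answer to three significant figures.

ω_n ≈ 33.1 rad/s

Inverting the overshoot relation: ζ = |ln 0.408|/√(π² + ln²0.408) = 0.274.
Then ω_n = 4/(ζ t_s) = 4/(0.274 × 0.440) = 33.1 rad/s.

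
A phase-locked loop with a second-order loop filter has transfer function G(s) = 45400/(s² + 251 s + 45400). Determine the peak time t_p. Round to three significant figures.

t_p ≈ 0.0182 s

Comparing the denominator to s² + 2ζω_n s + ω_n²: ω_n = √45400 = 213 rad/s, and 2ζω_n = 251 so ζ = 251/(2·213) = 0.589.
ω_d = 213·√(1 − 0.589²) = 172 rad/s. Then t_p = π/ω_d = 0.0182 s.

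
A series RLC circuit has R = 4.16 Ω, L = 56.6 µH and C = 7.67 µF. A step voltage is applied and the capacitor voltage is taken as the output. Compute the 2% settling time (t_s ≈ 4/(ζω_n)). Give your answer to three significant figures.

t_s ≈ 0.000109 s

For a series RLC circuit (capacitor voltage as output), ω_n = 1/√(LC) = 1/√(56.6 µH · 7.67 µF) = 48000 rad/s.
ζ = (R/2)·√(C/L) = (4.16/2)·√(7.67 µF/56.6 µH) = 0.766.
t_s ≈ 4/(ζω_n) = 0.000109 s.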